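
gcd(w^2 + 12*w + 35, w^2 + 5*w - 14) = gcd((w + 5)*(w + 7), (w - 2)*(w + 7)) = w + 7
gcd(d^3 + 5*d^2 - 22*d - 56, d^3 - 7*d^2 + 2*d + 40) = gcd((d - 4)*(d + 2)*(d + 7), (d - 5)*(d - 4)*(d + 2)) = d^2 - 2*d - 8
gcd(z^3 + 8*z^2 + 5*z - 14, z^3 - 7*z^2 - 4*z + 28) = z + 2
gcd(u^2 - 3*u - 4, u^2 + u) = u + 1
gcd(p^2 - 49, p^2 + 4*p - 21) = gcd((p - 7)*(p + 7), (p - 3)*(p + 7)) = p + 7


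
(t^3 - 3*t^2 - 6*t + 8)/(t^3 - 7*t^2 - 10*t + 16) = (t - 4)/(t - 8)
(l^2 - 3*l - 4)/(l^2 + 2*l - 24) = (l + 1)/(l + 6)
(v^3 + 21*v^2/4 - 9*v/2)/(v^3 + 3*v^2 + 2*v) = (4*v^2 + 21*v - 18)/(4*(v^2 + 3*v + 2))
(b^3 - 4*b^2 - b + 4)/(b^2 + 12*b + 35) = (b^3 - 4*b^2 - b + 4)/(b^2 + 12*b + 35)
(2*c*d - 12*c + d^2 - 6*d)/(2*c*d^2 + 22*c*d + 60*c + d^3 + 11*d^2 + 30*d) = (d - 6)/(d^2 + 11*d + 30)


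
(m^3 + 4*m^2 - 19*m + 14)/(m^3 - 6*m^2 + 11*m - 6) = (m + 7)/(m - 3)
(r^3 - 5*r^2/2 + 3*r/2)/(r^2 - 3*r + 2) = r*(2*r - 3)/(2*(r - 2))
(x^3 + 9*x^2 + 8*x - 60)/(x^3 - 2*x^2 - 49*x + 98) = (x^2 + 11*x + 30)/(x^2 - 49)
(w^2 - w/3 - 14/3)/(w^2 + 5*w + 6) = (w - 7/3)/(w + 3)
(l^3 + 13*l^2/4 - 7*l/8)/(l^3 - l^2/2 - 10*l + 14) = l*(4*l - 1)/(4*(l^2 - 4*l + 4))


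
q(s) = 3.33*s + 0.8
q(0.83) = 3.56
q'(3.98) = 3.33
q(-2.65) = -8.02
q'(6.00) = 3.33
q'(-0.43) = 3.33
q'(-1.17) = 3.33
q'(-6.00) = 3.33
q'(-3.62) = 3.33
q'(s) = 3.33000000000000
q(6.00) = 20.78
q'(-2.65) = 3.33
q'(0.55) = 3.33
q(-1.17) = -3.10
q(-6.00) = -19.18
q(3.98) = 14.05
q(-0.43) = -0.63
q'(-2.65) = 3.33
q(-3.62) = -11.25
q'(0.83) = 3.33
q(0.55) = 2.63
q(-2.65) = -8.02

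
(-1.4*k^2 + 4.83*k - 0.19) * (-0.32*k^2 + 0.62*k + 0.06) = 0.448*k^4 - 2.4136*k^3 + 2.9714*k^2 + 0.172*k - 0.0114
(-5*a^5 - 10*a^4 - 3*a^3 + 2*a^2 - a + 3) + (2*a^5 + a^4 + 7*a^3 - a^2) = -3*a^5 - 9*a^4 + 4*a^3 + a^2 - a + 3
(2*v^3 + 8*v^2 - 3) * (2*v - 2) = 4*v^4 + 12*v^3 - 16*v^2 - 6*v + 6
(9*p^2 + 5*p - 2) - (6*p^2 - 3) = 3*p^2 + 5*p + 1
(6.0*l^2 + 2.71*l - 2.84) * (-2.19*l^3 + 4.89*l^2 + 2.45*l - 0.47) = -13.14*l^5 + 23.4051*l^4 + 34.1715*l^3 - 10.0681*l^2 - 8.2317*l + 1.3348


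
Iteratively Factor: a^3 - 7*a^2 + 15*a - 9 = (a - 3)*(a^2 - 4*a + 3) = (a - 3)^2*(a - 1)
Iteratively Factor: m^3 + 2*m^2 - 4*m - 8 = (m + 2)*(m^2 - 4) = (m + 2)^2*(m - 2)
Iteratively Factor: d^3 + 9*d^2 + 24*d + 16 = (d + 4)*(d^2 + 5*d + 4) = (d + 1)*(d + 4)*(d + 4)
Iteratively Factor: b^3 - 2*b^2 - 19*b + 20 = (b - 1)*(b^2 - b - 20) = (b - 5)*(b - 1)*(b + 4)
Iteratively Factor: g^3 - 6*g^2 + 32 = (g - 4)*(g^2 - 2*g - 8) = (g - 4)*(g + 2)*(g - 4)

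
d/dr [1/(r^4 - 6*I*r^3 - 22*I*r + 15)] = 2*(-2*r^3 + 9*I*r^2 + 11*I)/(r^4 - 6*I*r^3 - 22*I*r + 15)^2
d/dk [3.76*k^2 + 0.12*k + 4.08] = 7.52*k + 0.12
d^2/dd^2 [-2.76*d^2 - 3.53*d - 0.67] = -5.52000000000000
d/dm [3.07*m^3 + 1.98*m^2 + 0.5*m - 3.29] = 9.21*m^2 + 3.96*m + 0.5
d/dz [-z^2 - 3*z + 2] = -2*z - 3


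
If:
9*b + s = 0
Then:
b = -s/9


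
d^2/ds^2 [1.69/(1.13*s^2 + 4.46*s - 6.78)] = (-4.315922*s^2 - 17.034524*s + 1.69*(2.26*s + 4.46)*(4.52*s + 8.92) + 25.895532)/(1.13*s^2 + 4.46*s - 6.78)^3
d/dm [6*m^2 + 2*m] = 12*m + 2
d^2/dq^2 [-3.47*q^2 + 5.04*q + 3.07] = -6.94000000000000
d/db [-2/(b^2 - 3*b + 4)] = 2*(2*b - 3)/(b^2 - 3*b + 4)^2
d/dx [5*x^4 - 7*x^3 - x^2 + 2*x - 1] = 20*x^3 - 21*x^2 - 2*x + 2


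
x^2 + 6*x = x*(x + 6)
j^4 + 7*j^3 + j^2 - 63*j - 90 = (j - 3)*(j + 2)*(j + 3)*(j + 5)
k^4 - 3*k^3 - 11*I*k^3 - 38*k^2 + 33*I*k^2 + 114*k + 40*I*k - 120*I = (k - 3)*(k - 5*I)*(k - 4*I)*(k - 2*I)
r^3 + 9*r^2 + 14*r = r*(r + 2)*(r + 7)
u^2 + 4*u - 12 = (u - 2)*(u + 6)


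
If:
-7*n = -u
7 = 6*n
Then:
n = 7/6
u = 49/6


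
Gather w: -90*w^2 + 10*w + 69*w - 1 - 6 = -90*w^2 + 79*w - 7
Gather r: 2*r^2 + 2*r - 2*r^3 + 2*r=-2*r^3 + 2*r^2 + 4*r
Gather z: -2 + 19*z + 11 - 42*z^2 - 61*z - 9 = -42*z^2 - 42*z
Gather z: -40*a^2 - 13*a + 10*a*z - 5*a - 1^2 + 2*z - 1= -40*a^2 - 18*a + z*(10*a + 2) - 2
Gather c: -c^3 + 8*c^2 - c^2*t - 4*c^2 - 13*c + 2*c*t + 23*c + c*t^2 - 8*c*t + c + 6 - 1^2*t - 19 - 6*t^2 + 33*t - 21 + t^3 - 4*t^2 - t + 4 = -c^3 + c^2*(4 - t) + c*(t^2 - 6*t + 11) + t^3 - 10*t^2 + 31*t - 30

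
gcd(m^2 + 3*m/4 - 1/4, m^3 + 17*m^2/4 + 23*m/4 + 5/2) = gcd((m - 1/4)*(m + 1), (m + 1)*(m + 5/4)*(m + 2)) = m + 1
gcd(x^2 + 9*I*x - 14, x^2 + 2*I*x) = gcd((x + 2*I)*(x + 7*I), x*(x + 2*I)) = x + 2*I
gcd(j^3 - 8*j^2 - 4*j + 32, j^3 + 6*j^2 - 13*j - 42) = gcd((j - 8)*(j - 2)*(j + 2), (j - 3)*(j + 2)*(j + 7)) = j + 2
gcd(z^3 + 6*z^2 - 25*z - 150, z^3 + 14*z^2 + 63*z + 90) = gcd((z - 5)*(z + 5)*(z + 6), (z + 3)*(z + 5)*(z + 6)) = z^2 + 11*z + 30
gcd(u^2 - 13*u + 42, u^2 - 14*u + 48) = u - 6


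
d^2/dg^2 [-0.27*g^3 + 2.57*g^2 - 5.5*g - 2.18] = 5.14 - 1.62*g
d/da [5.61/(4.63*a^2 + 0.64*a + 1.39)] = (-51.9486*a - 3.5904)/(4.63*a^2 + 0.64*a + 1.39)^2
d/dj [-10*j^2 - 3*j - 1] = -20*j - 3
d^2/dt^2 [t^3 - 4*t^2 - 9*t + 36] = 6*t - 8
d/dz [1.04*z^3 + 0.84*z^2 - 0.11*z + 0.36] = 3.12*z^2 + 1.68*z - 0.11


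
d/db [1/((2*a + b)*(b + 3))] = -(2*a + 2*b + 3)/((2*a + b)^2*(b + 3)^2)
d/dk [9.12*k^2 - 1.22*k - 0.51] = 18.24*k - 1.22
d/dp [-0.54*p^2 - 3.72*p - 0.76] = -1.08*p - 3.72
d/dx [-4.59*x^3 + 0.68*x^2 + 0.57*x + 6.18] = -13.77*x^2 + 1.36*x + 0.57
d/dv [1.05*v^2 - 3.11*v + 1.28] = 2.1*v - 3.11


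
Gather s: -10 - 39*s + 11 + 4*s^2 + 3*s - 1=4*s^2 - 36*s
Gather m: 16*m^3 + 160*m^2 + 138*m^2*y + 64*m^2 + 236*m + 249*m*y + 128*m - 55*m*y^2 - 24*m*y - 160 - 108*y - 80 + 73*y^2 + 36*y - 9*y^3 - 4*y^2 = 16*m^3 + m^2*(138*y + 224) + m*(-55*y^2 + 225*y + 364) - 9*y^3 + 69*y^2 - 72*y - 240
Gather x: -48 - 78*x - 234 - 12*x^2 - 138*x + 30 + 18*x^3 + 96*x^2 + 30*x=18*x^3 + 84*x^2 - 186*x - 252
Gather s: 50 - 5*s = 50 - 5*s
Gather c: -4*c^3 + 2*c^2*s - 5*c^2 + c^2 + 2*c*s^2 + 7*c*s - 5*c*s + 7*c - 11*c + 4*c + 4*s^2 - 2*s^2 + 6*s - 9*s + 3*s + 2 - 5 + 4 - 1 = -4*c^3 + c^2*(2*s - 4) + c*(2*s^2 + 2*s) + 2*s^2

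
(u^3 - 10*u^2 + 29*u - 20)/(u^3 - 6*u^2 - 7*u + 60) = (u - 1)/(u + 3)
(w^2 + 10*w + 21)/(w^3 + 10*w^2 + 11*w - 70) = (w + 3)/(w^2 + 3*w - 10)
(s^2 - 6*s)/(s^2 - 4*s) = (s - 6)/(s - 4)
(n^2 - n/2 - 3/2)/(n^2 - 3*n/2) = (n + 1)/n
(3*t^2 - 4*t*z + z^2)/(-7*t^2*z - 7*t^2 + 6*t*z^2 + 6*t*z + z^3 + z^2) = (-3*t + z)/(7*t*z + 7*t + z^2 + z)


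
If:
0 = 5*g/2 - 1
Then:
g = 2/5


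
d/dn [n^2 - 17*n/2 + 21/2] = 2*n - 17/2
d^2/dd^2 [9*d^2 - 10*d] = 18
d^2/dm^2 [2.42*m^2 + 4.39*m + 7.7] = 4.84000000000000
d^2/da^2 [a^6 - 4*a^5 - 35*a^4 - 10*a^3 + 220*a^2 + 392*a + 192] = 30*a^4 - 80*a^3 - 420*a^2 - 60*a + 440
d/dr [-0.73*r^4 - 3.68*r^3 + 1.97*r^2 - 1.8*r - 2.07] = -2.92*r^3 - 11.04*r^2 + 3.94*r - 1.8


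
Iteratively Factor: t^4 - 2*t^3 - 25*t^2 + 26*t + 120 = (t + 4)*(t^3 - 6*t^2 - t + 30) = (t - 5)*(t + 4)*(t^2 - t - 6) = (t - 5)*(t - 3)*(t + 4)*(t + 2)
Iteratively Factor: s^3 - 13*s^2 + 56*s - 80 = (s - 5)*(s^2 - 8*s + 16) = (s - 5)*(s - 4)*(s - 4)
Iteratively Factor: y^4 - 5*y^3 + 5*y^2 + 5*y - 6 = (y - 3)*(y^3 - 2*y^2 - y + 2) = (y - 3)*(y - 2)*(y^2 - 1) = (y - 3)*(y - 2)*(y - 1)*(y + 1)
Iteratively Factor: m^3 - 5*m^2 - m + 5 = (m - 1)*(m^2 - 4*m - 5) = (m - 1)*(m + 1)*(m - 5)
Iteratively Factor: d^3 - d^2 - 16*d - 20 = (d + 2)*(d^2 - 3*d - 10) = (d - 5)*(d + 2)*(d + 2)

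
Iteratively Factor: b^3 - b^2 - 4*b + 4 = (b - 1)*(b^2 - 4) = (b - 1)*(b + 2)*(b - 2)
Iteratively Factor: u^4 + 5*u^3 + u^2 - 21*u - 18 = (u + 3)*(u^3 + 2*u^2 - 5*u - 6) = (u + 1)*(u + 3)*(u^2 + u - 6) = (u + 1)*(u + 3)^2*(u - 2)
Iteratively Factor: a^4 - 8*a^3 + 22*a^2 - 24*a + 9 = (a - 1)*(a^3 - 7*a^2 + 15*a - 9) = (a - 1)^2*(a^2 - 6*a + 9) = (a - 3)*(a - 1)^2*(a - 3)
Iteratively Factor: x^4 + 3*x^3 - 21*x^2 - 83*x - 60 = (x + 3)*(x^3 - 21*x - 20) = (x - 5)*(x + 3)*(x^2 + 5*x + 4) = (x - 5)*(x + 1)*(x + 3)*(x + 4)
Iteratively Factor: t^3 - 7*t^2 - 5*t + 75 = (t - 5)*(t^2 - 2*t - 15) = (t - 5)*(t + 3)*(t - 5)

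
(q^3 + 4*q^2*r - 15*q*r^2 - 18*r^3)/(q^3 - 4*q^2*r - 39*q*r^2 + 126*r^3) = (q + r)/(q - 7*r)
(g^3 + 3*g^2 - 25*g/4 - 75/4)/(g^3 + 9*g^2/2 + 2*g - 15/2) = (g - 5/2)/(g - 1)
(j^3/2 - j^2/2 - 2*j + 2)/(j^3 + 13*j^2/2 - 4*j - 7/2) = (j^2 - 4)/(2*j^2 + 15*j + 7)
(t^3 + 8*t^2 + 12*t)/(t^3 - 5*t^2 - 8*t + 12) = t*(t + 6)/(t^2 - 7*t + 6)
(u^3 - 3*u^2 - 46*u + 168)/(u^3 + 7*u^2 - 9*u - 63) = (u^2 - 10*u + 24)/(u^2 - 9)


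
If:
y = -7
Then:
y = -7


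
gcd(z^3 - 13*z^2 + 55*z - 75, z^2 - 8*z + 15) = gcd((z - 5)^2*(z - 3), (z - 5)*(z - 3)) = z^2 - 8*z + 15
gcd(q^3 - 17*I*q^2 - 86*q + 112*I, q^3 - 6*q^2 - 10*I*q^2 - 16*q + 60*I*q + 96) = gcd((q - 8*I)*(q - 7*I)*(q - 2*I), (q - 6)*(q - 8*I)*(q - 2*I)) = q^2 - 10*I*q - 16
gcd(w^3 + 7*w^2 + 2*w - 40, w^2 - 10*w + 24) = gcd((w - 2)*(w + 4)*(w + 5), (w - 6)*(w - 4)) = 1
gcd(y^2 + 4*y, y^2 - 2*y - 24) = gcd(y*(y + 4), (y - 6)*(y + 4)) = y + 4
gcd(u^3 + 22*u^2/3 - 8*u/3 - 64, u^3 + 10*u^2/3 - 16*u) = u^2 + 10*u/3 - 16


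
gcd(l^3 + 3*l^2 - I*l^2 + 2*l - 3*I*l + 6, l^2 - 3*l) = 1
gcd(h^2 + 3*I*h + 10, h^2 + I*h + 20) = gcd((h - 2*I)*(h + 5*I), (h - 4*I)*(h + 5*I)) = h + 5*I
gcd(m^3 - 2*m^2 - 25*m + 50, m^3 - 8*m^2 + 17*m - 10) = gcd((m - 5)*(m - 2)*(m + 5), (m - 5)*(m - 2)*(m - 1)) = m^2 - 7*m + 10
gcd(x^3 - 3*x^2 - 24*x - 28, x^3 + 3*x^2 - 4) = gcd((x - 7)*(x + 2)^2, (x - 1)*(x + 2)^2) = x^2 + 4*x + 4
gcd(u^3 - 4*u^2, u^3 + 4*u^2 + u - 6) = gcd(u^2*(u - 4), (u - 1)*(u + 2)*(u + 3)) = 1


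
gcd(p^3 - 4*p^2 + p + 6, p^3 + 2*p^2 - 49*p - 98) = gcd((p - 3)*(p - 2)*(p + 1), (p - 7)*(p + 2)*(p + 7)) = 1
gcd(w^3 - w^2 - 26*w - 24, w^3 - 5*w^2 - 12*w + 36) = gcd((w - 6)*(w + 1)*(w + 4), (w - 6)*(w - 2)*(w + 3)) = w - 6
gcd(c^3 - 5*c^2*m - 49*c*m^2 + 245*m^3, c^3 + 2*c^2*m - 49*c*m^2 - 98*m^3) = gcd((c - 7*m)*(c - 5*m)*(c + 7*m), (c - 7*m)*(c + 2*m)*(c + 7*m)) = c^2 - 49*m^2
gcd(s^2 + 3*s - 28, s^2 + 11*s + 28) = s + 7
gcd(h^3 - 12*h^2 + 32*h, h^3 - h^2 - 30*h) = h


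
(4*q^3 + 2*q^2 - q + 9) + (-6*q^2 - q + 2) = 4*q^3 - 4*q^2 - 2*q + 11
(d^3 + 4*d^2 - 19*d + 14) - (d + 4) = d^3 + 4*d^2 - 20*d + 10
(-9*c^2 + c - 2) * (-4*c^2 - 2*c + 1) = 36*c^4 + 14*c^3 - 3*c^2 + 5*c - 2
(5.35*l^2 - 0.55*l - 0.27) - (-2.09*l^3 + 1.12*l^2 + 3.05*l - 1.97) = 2.09*l^3 + 4.23*l^2 - 3.6*l + 1.7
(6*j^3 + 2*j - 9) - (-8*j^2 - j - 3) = 6*j^3 + 8*j^2 + 3*j - 6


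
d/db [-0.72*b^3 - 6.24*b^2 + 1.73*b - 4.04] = -2.16*b^2 - 12.48*b + 1.73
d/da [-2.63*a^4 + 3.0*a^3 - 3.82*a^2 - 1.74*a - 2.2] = -10.52*a^3 + 9.0*a^2 - 7.64*a - 1.74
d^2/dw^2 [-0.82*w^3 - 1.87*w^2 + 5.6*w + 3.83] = -4.92*w - 3.74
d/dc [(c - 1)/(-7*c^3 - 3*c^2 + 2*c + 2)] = (-7*c^3 - 3*c^2 + 2*c + (c - 1)*(21*c^2 + 6*c - 2) + 2)/(7*c^3 + 3*c^2 - 2*c - 2)^2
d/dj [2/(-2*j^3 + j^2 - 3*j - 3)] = 2*(6*j^2 - 2*j + 3)/(2*j^3 - j^2 + 3*j + 3)^2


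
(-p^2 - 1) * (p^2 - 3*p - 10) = -p^4 + 3*p^3 + 9*p^2 + 3*p + 10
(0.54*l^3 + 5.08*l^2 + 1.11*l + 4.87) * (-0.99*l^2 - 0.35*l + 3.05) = -0.5346*l^5 - 5.2182*l^4 - 1.2299*l^3 + 10.2842*l^2 + 1.681*l + 14.8535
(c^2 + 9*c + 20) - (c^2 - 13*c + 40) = 22*c - 20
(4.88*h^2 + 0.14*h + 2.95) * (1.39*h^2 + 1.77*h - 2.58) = 6.7832*h^4 + 8.8322*h^3 - 8.2421*h^2 + 4.8603*h - 7.611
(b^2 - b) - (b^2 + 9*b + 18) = -10*b - 18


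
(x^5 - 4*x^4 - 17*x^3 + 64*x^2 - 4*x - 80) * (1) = x^5 - 4*x^4 - 17*x^3 + 64*x^2 - 4*x - 80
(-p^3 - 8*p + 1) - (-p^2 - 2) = -p^3 + p^2 - 8*p + 3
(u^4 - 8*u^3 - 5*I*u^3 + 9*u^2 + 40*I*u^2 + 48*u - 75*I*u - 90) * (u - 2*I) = u^5 - 8*u^4 - 7*I*u^4 - u^3 + 56*I*u^3 + 128*u^2 - 93*I*u^2 - 240*u - 96*I*u + 180*I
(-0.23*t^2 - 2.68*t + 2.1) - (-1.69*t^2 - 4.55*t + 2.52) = 1.46*t^2 + 1.87*t - 0.42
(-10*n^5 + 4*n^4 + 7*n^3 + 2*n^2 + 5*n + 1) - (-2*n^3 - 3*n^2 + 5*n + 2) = -10*n^5 + 4*n^4 + 9*n^3 + 5*n^2 - 1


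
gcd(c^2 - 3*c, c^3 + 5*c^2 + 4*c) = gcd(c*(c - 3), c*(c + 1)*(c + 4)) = c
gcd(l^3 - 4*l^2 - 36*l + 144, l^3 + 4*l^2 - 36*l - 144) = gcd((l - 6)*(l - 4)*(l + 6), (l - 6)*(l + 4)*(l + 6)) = l^2 - 36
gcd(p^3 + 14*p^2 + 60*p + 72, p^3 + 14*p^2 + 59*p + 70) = p + 2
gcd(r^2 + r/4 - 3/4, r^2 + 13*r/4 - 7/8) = 1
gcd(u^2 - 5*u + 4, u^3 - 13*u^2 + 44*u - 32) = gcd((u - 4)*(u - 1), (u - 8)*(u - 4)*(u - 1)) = u^2 - 5*u + 4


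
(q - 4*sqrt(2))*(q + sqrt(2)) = q^2 - 3*sqrt(2)*q - 8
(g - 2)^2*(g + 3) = g^3 - g^2 - 8*g + 12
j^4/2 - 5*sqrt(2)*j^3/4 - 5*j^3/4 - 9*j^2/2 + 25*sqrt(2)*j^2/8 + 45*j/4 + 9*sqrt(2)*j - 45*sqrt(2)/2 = (j/2 + sqrt(2))*(j - 5/2)*(j - 3*sqrt(2))*(j - 3*sqrt(2)/2)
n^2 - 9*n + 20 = (n - 5)*(n - 4)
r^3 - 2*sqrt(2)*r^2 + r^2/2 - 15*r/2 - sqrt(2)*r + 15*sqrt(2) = (r - 5/2)*(r + 3)*(r - 2*sqrt(2))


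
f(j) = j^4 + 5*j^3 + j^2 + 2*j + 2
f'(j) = 4*j^3 + 15*j^2 + 2*j + 2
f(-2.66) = -40.29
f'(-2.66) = 27.53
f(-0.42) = 1.00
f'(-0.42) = 3.51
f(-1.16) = -4.97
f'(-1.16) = 13.62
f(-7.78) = 1356.10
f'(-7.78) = -989.28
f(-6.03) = 252.13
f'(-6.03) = -341.67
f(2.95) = 220.70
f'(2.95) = 241.13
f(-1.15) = -4.83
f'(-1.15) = 13.45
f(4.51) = 903.75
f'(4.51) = 683.06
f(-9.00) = 2981.00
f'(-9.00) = -1717.00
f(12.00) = 29546.00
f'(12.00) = 9098.00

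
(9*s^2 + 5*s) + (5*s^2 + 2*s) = 14*s^2 + 7*s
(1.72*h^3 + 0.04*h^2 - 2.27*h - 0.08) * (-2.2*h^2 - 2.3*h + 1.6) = -3.784*h^5 - 4.044*h^4 + 7.654*h^3 + 5.461*h^2 - 3.448*h - 0.128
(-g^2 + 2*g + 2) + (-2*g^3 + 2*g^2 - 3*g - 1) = -2*g^3 + g^2 - g + 1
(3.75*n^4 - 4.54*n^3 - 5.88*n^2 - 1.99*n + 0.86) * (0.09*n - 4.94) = 0.3375*n^5 - 18.9336*n^4 + 21.8984*n^3 + 28.8681*n^2 + 9.908*n - 4.2484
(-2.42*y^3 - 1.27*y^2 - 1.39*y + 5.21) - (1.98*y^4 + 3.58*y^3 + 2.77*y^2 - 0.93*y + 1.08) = -1.98*y^4 - 6.0*y^3 - 4.04*y^2 - 0.46*y + 4.13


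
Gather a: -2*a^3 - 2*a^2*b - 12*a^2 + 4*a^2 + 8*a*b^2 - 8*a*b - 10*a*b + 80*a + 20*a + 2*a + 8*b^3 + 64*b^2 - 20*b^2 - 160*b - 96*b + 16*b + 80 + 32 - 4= -2*a^3 + a^2*(-2*b - 8) + a*(8*b^2 - 18*b + 102) + 8*b^3 + 44*b^2 - 240*b + 108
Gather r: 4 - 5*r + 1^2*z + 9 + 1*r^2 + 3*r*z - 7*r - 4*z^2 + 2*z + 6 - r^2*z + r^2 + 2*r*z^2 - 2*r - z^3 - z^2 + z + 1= r^2*(2 - z) + r*(2*z^2 + 3*z - 14) - z^3 - 5*z^2 + 4*z + 20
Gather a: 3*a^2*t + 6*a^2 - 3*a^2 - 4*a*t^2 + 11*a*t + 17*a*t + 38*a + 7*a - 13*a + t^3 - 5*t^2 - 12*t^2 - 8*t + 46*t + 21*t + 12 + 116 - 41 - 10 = a^2*(3*t + 3) + a*(-4*t^2 + 28*t + 32) + t^3 - 17*t^2 + 59*t + 77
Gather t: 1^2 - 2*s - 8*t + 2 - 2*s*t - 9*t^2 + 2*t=-2*s - 9*t^2 + t*(-2*s - 6) + 3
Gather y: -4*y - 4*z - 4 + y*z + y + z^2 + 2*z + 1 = y*(z - 3) + z^2 - 2*z - 3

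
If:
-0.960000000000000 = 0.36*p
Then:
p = -2.67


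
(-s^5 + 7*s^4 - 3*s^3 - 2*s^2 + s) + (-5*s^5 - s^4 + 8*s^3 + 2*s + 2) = -6*s^5 + 6*s^4 + 5*s^3 - 2*s^2 + 3*s + 2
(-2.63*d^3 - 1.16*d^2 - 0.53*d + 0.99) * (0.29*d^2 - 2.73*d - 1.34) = -0.7627*d^5 + 6.8435*d^4 + 6.5373*d^3 + 3.2884*d^2 - 1.9925*d - 1.3266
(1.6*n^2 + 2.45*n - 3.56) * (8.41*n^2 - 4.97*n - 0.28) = 13.456*n^4 + 12.6525*n^3 - 42.5641*n^2 + 17.0072*n + 0.9968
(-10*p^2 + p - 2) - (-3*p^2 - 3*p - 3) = -7*p^2 + 4*p + 1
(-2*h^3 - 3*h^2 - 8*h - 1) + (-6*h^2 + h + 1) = -2*h^3 - 9*h^2 - 7*h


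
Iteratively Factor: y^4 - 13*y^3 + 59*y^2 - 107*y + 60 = (y - 3)*(y^3 - 10*y^2 + 29*y - 20) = (y - 3)*(y - 1)*(y^2 - 9*y + 20) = (y - 4)*(y - 3)*(y - 1)*(y - 5)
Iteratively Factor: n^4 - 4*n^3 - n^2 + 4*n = (n - 4)*(n^3 - n) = (n - 4)*(n + 1)*(n^2 - n) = (n - 4)*(n - 1)*(n + 1)*(n)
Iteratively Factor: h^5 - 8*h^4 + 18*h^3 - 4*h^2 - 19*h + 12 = (h - 1)*(h^4 - 7*h^3 + 11*h^2 + 7*h - 12) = (h - 1)^2*(h^3 - 6*h^2 + 5*h + 12) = (h - 4)*(h - 1)^2*(h^2 - 2*h - 3) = (h - 4)*(h - 3)*(h - 1)^2*(h + 1)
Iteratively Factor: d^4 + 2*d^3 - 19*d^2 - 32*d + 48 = (d - 1)*(d^3 + 3*d^2 - 16*d - 48) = (d - 1)*(d + 3)*(d^2 - 16) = (d - 1)*(d + 3)*(d + 4)*(d - 4)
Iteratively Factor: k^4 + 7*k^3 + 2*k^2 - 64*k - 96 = (k - 3)*(k^3 + 10*k^2 + 32*k + 32) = (k - 3)*(k + 4)*(k^2 + 6*k + 8) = (k - 3)*(k + 4)^2*(k + 2)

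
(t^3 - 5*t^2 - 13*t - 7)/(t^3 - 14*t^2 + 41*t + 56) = (t + 1)/(t - 8)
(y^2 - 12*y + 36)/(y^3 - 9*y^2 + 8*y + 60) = (y - 6)/(y^2 - 3*y - 10)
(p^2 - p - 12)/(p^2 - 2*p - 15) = (p - 4)/(p - 5)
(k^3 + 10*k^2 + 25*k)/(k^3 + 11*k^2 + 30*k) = (k + 5)/(k + 6)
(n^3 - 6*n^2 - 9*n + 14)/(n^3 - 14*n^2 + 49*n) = (n^2 + n - 2)/(n*(n - 7))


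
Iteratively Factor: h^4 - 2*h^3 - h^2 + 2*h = (h)*(h^3 - 2*h^2 - h + 2) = h*(h + 1)*(h^2 - 3*h + 2) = h*(h - 2)*(h + 1)*(h - 1)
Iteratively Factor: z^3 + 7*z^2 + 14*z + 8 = (z + 4)*(z^2 + 3*z + 2) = (z + 1)*(z + 4)*(z + 2)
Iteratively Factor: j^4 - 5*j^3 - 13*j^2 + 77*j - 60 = (j - 3)*(j^3 - 2*j^2 - 19*j + 20) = (j - 3)*(j + 4)*(j^2 - 6*j + 5) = (j - 5)*(j - 3)*(j + 4)*(j - 1)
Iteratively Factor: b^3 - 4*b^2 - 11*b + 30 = (b + 3)*(b^2 - 7*b + 10) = (b - 2)*(b + 3)*(b - 5)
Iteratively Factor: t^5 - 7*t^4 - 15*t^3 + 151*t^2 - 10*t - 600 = (t - 5)*(t^4 - 2*t^3 - 25*t^2 + 26*t + 120) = (t - 5)*(t + 4)*(t^3 - 6*t^2 - t + 30) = (t - 5)*(t - 3)*(t + 4)*(t^2 - 3*t - 10) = (t - 5)^2*(t - 3)*(t + 4)*(t + 2)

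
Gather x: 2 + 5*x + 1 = 5*x + 3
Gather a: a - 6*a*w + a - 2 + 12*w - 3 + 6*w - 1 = a*(2 - 6*w) + 18*w - 6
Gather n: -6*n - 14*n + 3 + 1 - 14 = -20*n - 10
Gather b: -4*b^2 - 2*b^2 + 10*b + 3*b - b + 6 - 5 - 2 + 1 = -6*b^2 + 12*b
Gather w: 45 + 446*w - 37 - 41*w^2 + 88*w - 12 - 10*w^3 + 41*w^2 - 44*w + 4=-10*w^3 + 490*w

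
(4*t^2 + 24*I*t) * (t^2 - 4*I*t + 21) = 4*t^4 + 8*I*t^3 + 180*t^2 + 504*I*t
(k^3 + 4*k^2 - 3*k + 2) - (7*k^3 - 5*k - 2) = -6*k^3 + 4*k^2 + 2*k + 4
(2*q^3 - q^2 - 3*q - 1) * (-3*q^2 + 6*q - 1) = -6*q^5 + 15*q^4 + q^3 - 14*q^2 - 3*q + 1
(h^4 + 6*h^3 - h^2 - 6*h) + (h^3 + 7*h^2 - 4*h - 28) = h^4 + 7*h^3 + 6*h^2 - 10*h - 28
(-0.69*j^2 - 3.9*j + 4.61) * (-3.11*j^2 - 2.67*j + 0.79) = 2.1459*j^4 + 13.9713*j^3 - 4.4692*j^2 - 15.3897*j + 3.6419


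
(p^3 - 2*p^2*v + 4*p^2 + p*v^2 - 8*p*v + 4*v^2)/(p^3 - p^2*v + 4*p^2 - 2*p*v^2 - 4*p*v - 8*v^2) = (p^2 - 2*p*v + v^2)/(p^2 - p*v - 2*v^2)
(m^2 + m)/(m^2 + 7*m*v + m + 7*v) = m/(m + 7*v)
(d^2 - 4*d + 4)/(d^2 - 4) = (d - 2)/(d + 2)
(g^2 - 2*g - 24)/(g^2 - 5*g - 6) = (g + 4)/(g + 1)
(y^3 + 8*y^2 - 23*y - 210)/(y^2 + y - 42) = (y^2 + y - 30)/(y - 6)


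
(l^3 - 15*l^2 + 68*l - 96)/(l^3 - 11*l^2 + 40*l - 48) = (l - 8)/(l - 4)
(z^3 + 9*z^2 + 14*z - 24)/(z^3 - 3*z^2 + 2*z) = (z^2 + 10*z + 24)/(z*(z - 2))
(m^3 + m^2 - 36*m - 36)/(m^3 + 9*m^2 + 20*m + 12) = (m - 6)/(m + 2)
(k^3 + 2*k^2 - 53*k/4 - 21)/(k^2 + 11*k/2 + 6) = k - 7/2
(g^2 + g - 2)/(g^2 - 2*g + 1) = (g + 2)/(g - 1)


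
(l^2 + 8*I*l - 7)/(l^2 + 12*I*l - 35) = (l + I)/(l + 5*I)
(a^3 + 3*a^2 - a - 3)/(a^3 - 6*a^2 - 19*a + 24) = (a + 1)/(a - 8)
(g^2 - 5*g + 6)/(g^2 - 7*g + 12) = (g - 2)/(g - 4)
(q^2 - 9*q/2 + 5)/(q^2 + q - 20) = (q^2 - 9*q/2 + 5)/(q^2 + q - 20)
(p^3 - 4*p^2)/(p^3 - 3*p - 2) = p^2*(4 - p)/(-p^3 + 3*p + 2)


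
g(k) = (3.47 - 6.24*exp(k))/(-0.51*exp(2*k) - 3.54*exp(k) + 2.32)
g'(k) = (3.47 - 6.24*exp(k))*(1.02*exp(2*k) + 3.54*exp(k))/(-0.51*exp(2*k) - 3.54*exp(k) + 2.32)^2 - 6.24*exp(k)/(-0.51*exp(2*k) - 3.54*exp(k) + 2.32)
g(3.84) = 0.23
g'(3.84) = -0.20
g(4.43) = 0.13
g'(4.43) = -0.12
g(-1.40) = 1.36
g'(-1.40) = -0.19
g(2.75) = 0.53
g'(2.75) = -0.36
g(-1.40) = 1.36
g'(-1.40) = -0.19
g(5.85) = 0.03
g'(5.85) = -0.03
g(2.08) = 0.79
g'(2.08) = -0.41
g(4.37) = 0.14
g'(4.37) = -0.13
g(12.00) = 0.00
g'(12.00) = 0.00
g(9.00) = 0.00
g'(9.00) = 0.00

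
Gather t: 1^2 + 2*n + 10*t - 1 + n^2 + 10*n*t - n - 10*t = n^2 + 10*n*t + n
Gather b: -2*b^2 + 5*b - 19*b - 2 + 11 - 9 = -2*b^2 - 14*b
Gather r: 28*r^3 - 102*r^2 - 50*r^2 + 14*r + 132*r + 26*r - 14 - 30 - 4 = 28*r^3 - 152*r^2 + 172*r - 48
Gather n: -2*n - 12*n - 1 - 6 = -14*n - 7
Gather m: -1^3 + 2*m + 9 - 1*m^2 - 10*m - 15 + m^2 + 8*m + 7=0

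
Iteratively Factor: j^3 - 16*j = (j)*(j^2 - 16) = j*(j + 4)*(j - 4)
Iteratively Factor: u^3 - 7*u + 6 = (u - 2)*(u^2 + 2*u - 3) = (u - 2)*(u - 1)*(u + 3)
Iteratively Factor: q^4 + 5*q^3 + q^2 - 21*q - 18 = (q - 2)*(q^3 + 7*q^2 + 15*q + 9) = (q - 2)*(q + 1)*(q^2 + 6*q + 9) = (q - 2)*(q + 1)*(q + 3)*(q + 3)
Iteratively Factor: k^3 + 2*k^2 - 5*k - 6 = (k + 3)*(k^2 - k - 2) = (k + 1)*(k + 3)*(k - 2)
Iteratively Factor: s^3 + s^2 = (s + 1)*(s^2) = s*(s + 1)*(s)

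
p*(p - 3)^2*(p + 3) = p^4 - 3*p^3 - 9*p^2 + 27*p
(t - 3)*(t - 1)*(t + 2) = t^3 - 2*t^2 - 5*t + 6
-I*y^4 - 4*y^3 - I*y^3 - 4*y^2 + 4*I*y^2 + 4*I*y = y*(y - 2*I)^2*(-I*y - I)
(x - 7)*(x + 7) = x^2 - 49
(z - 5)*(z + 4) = z^2 - z - 20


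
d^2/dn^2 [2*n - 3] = 0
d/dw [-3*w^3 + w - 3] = 1 - 9*w^2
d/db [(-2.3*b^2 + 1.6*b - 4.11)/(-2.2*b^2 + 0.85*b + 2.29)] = (1.565*b^2 - 28.618*b + 7.1575)/(4.84*b^4 - 3.74*b^3 - 9.3535*b^2 + 3.893*b + 5.2441)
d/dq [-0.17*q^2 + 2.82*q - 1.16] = 2.82 - 0.34*q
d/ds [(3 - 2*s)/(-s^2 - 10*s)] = 2*(-s^2 + 3*s + 15)/(s^2*(s^2 + 20*s + 100))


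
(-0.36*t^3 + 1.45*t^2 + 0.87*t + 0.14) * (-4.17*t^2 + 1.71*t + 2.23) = 1.5012*t^5 - 6.6621*t^4 - 1.9512*t^3 + 4.1374*t^2 + 2.1795*t + 0.3122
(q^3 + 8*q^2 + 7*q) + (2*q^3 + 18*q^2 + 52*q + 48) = 3*q^3 + 26*q^2 + 59*q + 48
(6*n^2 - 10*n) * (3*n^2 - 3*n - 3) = 18*n^4 - 48*n^3 + 12*n^2 + 30*n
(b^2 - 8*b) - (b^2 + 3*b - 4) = 4 - 11*b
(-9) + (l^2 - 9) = l^2 - 18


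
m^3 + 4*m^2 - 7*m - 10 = (m - 2)*(m + 1)*(m + 5)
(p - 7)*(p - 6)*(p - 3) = p^3 - 16*p^2 + 81*p - 126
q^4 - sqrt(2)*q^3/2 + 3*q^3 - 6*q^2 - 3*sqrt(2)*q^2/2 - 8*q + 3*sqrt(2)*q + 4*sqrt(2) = (q - 2)*(q + 1)*(q + 4)*(q - sqrt(2)/2)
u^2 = u^2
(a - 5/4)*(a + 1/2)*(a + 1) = a^3 + a^2/4 - 11*a/8 - 5/8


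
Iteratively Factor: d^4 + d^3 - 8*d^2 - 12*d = (d)*(d^3 + d^2 - 8*d - 12) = d*(d + 2)*(d^2 - d - 6) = d*(d + 2)^2*(d - 3)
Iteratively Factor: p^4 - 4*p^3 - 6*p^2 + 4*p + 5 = (p - 5)*(p^3 + p^2 - p - 1) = (p - 5)*(p - 1)*(p^2 + 2*p + 1) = (p - 5)*(p - 1)*(p + 1)*(p + 1)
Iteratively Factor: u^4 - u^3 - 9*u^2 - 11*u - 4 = (u + 1)*(u^3 - 2*u^2 - 7*u - 4) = (u - 4)*(u + 1)*(u^2 + 2*u + 1) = (u - 4)*(u + 1)^2*(u + 1)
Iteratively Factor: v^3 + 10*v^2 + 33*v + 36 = (v + 3)*(v^2 + 7*v + 12) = (v + 3)*(v + 4)*(v + 3)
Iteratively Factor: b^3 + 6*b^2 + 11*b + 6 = (b + 3)*(b^2 + 3*b + 2) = (b + 2)*(b + 3)*(b + 1)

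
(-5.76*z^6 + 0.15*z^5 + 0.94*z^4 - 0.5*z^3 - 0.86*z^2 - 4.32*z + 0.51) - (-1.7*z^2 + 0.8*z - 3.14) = -5.76*z^6 + 0.15*z^5 + 0.94*z^4 - 0.5*z^3 + 0.84*z^2 - 5.12*z + 3.65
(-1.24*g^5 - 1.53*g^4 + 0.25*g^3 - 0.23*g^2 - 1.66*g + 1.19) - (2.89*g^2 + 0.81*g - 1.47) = -1.24*g^5 - 1.53*g^4 + 0.25*g^3 - 3.12*g^2 - 2.47*g + 2.66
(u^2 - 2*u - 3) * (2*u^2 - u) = 2*u^4 - 5*u^3 - 4*u^2 + 3*u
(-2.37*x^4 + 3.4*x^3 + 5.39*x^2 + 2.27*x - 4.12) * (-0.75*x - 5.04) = 1.7775*x^5 + 9.3948*x^4 - 21.1785*x^3 - 28.8681*x^2 - 8.3508*x + 20.7648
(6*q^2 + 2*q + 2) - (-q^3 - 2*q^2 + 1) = q^3 + 8*q^2 + 2*q + 1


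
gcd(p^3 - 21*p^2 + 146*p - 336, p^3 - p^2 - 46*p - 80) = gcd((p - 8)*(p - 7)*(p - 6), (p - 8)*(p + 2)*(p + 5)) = p - 8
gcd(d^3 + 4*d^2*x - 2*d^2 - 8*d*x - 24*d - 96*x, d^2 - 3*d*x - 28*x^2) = d + 4*x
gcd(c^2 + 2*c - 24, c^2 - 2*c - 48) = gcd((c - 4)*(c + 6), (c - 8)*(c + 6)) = c + 6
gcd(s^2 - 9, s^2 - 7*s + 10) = 1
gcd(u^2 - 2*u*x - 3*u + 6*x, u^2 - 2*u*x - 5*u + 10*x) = -u + 2*x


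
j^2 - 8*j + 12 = (j - 6)*(j - 2)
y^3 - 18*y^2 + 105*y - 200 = (y - 8)*(y - 5)^2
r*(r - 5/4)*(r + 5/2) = r^3 + 5*r^2/4 - 25*r/8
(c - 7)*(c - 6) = c^2 - 13*c + 42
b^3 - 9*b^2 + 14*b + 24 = (b - 6)*(b - 4)*(b + 1)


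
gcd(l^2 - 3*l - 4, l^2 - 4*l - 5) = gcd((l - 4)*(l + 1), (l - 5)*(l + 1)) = l + 1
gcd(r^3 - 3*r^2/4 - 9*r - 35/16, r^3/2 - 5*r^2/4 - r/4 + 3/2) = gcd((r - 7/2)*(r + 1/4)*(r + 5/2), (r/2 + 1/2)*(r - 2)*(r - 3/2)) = 1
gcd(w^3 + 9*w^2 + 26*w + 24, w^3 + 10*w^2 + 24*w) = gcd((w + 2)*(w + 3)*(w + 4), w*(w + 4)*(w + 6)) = w + 4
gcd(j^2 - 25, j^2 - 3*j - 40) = j + 5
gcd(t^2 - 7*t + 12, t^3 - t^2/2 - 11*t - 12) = t - 4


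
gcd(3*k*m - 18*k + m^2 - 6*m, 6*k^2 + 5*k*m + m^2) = 3*k + m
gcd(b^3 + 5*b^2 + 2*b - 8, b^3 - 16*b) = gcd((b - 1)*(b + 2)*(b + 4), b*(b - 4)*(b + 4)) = b + 4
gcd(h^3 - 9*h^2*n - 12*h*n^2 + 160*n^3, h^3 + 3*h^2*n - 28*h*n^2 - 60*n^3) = h - 5*n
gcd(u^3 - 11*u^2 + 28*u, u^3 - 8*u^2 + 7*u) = u^2 - 7*u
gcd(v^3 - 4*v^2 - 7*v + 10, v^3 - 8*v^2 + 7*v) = v - 1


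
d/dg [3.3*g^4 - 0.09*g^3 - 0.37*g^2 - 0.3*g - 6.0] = 13.2*g^3 - 0.27*g^2 - 0.74*g - 0.3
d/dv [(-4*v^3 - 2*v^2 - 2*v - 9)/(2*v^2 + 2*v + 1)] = 4*(-2*v^4 - 4*v^3 - 3*v^2 + 8*v + 4)/(4*v^4 + 8*v^3 + 8*v^2 + 4*v + 1)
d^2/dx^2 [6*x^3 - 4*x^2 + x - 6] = 36*x - 8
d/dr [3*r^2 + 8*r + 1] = 6*r + 8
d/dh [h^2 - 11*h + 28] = 2*h - 11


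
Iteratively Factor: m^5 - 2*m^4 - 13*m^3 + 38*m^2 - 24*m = (m - 2)*(m^4 - 13*m^2 + 12*m) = (m - 2)*(m + 4)*(m^3 - 4*m^2 + 3*m) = (m - 2)*(m - 1)*(m + 4)*(m^2 - 3*m) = m*(m - 2)*(m - 1)*(m + 4)*(m - 3)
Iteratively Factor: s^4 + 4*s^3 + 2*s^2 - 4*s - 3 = (s + 1)*(s^3 + 3*s^2 - s - 3) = (s + 1)*(s + 3)*(s^2 - 1) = (s + 1)^2*(s + 3)*(s - 1)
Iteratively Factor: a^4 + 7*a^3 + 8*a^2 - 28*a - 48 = (a - 2)*(a^3 + 9*a^2 + 26*a + 24) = (a - 2)*(a + 2)*(a^2 + 7*a + 12) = (a - 2)*(a + 2)*(a + 4)*(a + 3)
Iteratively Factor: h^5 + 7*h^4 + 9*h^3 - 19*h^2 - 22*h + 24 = (h + 4)*(h^4 + 3*h^3 - 3*h^2 - 7*h + 6) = (h + 3)*(h + 4)*(h^3 - 3*h + 2) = (h - 1)*(h + 3)*(h + 4)*(h^2 + h - 2) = (h - 1)^2*(h + 3)*(h + 4)*(h + 2)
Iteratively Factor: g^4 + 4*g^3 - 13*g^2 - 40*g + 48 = (g + 4)*(g^3 - 13*g + 12) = (g + 4)^2*(g^2 - 4*g + 3) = (g - 3)*(g + 4)^2*(g - 1)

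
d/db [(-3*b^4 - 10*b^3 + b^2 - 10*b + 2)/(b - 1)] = (-9*b^4 - 8*b^3 + 31*b^2 - 2*b + 8)/(b^2 - 2*b + 1)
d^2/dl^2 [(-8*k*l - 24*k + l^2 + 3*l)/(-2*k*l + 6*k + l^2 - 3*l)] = 2*((2*k - 2*l + 3)^2*(8*k*l + 24*k - l^2 - 3*l) - (2*k*l - 6*k - l^2 + 3*l)^2 + (2*k*l - 6*k - l^2 + 3*l)*(8*k*l + 24*k - l^2 - 3*l + (-8*k + 2*l + 3)*(2*k - 2*l + 3)))/(2*k*l - 6*k - l^2 + 3*l)^3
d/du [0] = 0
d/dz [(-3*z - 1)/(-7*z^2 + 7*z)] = (-3*z^2 - 2*z + 1)/(7*z^2*(z^2 - 2*z + 1))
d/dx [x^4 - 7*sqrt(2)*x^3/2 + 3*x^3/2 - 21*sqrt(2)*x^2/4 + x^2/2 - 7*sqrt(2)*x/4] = 4*x^3 - 21*sqrt(2)*x^2/2 + 9*x^2/2 - 21*sqrt(2)*x/2 + x - 7*sqrt(2)/4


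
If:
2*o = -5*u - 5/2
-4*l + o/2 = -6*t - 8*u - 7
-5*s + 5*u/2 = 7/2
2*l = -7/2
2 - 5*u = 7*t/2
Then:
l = -7/4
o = -1240/51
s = 3991/1020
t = -643/51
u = 941/102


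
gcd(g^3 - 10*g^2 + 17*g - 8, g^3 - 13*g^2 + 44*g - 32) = g^2 - 9*g + 8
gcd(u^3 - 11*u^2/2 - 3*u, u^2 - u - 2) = 1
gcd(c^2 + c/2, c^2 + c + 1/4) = c + 1/2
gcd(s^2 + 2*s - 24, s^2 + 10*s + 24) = s + 6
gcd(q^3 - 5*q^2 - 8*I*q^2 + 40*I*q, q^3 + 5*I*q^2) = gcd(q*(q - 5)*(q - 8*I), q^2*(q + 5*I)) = q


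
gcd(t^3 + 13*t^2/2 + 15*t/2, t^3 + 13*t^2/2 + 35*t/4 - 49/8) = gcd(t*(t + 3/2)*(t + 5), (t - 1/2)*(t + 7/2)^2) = 1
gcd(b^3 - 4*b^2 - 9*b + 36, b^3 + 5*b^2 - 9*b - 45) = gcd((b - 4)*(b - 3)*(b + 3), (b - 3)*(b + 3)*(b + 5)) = b^2 - 9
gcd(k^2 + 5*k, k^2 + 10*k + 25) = k + 5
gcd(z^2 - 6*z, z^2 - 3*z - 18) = z - 6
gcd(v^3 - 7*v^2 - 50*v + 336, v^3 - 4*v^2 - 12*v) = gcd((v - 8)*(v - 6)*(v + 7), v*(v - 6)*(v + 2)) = v - 6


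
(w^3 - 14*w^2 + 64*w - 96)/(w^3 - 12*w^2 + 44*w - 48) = (w - 4)/(w - 2)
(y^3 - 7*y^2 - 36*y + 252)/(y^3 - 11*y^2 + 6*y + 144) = (y^2 - y - 42)/(y^2 - 5*y - 24)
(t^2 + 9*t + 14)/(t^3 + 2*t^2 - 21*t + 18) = (t^2 + 9*t + 14)/(t^3 + 2*t^2 - 21*t + 18)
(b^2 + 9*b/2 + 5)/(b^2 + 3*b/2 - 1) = (2*b + 5)/(2*b - 1)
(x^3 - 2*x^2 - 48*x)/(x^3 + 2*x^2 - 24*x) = (x - 8)/(x - 4)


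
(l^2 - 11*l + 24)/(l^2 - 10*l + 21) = (l - 8)/(l - 7)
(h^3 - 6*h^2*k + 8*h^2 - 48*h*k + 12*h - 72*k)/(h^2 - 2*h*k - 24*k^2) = (h^2 + 8*h + 12)/(h + 4*k)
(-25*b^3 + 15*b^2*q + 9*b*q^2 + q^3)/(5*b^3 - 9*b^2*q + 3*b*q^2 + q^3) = (5*b + q)/(-b + q)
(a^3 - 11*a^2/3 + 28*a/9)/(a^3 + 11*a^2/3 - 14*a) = (a - 4/3)/(a + 6)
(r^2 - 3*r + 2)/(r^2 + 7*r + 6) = (r^2 - 3*r + 2)/(r^2 + 7*r + 6)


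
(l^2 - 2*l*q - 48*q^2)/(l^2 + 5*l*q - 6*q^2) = (-l + 8*q)/(-l + q)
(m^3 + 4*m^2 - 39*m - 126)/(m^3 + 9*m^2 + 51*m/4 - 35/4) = 4*(m^2 - 3*m - 18)/(4*m^2 + 8*m - 5)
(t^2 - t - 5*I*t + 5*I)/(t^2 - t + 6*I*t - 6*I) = (t - 5*I)/(t + 6*I)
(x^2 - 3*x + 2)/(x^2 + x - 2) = (x - 2)/(x + 2)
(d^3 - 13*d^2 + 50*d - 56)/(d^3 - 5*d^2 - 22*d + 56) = (d - 4)/(d + 4)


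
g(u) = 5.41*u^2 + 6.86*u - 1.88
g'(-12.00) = -122.98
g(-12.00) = 694.84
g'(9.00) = 104.24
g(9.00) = 498.07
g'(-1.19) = -6.02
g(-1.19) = -2.38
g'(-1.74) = -11.97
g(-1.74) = 2.56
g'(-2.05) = -15.32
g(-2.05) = 6.79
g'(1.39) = 21.90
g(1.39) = 18.11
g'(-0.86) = -2.45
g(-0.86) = -3.78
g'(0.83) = 15.84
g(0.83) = 7.54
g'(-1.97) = -14.46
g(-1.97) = 5.60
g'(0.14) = 8.37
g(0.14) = -0.81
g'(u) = 10.82*u + 6.86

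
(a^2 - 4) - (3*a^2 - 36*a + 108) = -2*a^2 + 36*a - 112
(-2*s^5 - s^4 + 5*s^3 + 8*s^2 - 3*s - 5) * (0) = 0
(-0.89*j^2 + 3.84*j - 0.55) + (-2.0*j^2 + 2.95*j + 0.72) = -2.89*j^2 + 6.79*j + 0.17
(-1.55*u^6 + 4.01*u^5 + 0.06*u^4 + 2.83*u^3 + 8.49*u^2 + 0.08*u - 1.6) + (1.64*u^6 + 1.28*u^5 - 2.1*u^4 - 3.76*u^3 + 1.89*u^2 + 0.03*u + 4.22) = 0.0899999999999999*u^6 + 5.29*u^5 - 2.04*u^4 - 0.93*u^3 + 10.38*u^2 + 0.11*u + 2.62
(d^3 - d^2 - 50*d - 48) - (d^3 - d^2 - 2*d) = -48*d - 48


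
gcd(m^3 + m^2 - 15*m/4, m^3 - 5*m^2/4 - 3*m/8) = m^2 - 3*m/2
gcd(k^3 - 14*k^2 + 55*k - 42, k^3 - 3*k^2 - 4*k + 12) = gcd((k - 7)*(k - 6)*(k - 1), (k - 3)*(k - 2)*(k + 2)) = 1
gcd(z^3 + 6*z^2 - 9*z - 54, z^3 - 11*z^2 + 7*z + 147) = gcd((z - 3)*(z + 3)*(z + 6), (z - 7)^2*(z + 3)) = z + 3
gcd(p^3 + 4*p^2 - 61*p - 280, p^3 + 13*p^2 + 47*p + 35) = p^2 + 12*p + 35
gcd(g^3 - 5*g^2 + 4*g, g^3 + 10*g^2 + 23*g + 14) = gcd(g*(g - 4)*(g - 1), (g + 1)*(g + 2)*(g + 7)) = 1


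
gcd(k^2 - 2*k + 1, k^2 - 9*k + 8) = k - 1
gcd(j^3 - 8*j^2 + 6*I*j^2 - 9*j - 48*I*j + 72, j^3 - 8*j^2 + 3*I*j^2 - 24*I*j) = j^2 + j*(-8 + 3*I) - 24*I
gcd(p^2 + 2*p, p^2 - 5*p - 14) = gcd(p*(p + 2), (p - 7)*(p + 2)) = p + 2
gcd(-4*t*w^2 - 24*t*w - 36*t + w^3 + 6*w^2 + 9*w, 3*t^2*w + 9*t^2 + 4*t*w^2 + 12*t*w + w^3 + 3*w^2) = w + 3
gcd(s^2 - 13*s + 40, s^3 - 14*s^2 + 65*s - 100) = s - 5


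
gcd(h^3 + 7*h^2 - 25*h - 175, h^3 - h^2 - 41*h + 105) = h^2 + 2*h - 35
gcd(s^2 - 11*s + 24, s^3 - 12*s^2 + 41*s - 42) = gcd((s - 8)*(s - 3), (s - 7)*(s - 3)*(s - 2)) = s - 3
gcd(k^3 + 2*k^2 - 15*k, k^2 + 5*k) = k^2 + 5*k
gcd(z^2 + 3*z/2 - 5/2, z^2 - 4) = 1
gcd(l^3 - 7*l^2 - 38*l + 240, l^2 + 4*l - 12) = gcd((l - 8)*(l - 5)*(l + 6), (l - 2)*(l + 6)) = l + 6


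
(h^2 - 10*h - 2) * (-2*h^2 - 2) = -2*h^4 + 20*h^3 + 2*h^2 + 20*h + 4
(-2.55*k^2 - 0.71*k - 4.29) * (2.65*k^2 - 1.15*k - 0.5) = -6.7575*k^4 + 1.051*k^3 - 9.277*k^2 + 5.2885*k + 2.145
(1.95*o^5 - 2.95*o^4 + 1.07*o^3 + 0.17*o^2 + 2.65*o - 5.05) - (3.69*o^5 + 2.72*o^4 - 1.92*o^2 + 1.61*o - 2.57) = -1.74*o^5 - 5.67*o^4 + 1.07*o^3 + 2.09*o^2 + 1.04*o - 2.48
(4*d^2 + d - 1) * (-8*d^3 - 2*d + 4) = -32*d^5 - 8*d^4 + 14*d^2 + 6*d - 4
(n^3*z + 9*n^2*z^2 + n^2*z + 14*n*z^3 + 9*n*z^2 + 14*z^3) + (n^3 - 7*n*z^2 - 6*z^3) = n^3*z + n^3 + 9*n^2*z^2 + n^2*z + 14*n*z^3 + 2*n*z^2 + 8*z^3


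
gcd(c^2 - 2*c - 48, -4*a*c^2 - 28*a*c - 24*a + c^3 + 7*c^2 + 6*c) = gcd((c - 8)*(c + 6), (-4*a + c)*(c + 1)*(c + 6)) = c + 6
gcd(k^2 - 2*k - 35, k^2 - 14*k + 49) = k - 7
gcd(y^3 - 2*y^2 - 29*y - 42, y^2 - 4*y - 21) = y^2 - 4*y - 21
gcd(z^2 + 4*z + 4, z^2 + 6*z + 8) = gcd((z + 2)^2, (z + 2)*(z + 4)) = z + 2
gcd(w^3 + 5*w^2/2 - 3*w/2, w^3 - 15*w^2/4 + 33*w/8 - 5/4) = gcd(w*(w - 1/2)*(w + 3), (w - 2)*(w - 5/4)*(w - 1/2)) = w - 1/2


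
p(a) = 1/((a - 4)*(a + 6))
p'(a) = -1/((a - 4)*(a + 6)^2) - 1/((a - 4)^2*(a + 6)) = 2*(-a - 1)/(a^4 + 4*a^3 - 44*a^2 - 96*a + 576)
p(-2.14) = -0.04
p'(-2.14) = 0.00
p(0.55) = -0.04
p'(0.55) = -0.01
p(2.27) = -0.07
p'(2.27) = -0.03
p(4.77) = 0.12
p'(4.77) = -0.17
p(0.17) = -0.04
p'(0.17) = -0.00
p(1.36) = -0.05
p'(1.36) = -0.01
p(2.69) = -0.09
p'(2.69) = -0.06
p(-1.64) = -0.04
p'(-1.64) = 0.00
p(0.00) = -0.04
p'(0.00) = 0.00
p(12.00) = 0.01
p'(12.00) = 0.00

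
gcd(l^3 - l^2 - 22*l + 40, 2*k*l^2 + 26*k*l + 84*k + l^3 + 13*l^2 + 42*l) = 1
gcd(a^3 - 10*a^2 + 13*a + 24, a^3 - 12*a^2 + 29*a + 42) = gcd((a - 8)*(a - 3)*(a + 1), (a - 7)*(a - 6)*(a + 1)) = a + 1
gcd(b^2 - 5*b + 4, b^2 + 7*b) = 1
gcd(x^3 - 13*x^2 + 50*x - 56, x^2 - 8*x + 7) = x - 7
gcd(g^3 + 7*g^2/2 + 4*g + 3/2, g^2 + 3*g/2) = g + 3/2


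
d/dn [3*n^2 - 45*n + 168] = 6*n - 45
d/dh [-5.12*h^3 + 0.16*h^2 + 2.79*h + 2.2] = -15.36*h^2 + 0.32*h + 2.79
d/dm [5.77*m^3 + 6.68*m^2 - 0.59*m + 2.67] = 17.31*m^2 + 13.36*m - 0.59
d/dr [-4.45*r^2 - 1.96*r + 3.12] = -8.9*r - 1.96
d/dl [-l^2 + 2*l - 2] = 2 - 2*l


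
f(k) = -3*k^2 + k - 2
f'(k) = 1 - 6*k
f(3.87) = -43.06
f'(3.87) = -22.22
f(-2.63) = -25.38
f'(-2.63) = 16.78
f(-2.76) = -27.61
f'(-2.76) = 17.56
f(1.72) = -9.16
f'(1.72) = -9.32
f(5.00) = -72.00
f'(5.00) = -29.00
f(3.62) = -37.69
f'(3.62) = -20.72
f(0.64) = -2.59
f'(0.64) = -2.84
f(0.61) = -2.51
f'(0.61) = -2.66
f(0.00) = -2.00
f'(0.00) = 1.00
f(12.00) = -422.00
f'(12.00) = -71.00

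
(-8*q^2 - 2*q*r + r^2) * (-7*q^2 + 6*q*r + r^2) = 56*q^4 - 34*q^3*r - 27*q^2*r^2 + 4*q*r^3 + r^4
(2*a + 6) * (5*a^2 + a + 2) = 10*a^3 + 32*a^2 + 10*a + 12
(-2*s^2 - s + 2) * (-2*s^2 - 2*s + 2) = 4*s^4 + 6*s^3 - 6*s^2 - 6*s + 4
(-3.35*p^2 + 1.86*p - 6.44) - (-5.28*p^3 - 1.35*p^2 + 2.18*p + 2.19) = 5.28*p^3 - 2.0*p^2 - 0.32*p - 8.63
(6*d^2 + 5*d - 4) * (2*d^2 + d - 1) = 12*d^4 + 16*d^3 - 9*d^2 - 9*d + 4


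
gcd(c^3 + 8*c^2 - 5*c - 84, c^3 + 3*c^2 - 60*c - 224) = c^2 + 11*c + 28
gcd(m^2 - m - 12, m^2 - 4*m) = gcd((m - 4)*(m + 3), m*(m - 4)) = m - 4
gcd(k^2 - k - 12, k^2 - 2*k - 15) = k + 3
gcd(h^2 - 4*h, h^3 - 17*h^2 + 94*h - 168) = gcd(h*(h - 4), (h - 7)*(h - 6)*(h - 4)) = h - 4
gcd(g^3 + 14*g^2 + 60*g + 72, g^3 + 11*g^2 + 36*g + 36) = g^2 + 8*g + 12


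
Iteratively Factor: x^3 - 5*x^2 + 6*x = (x - 2)*(x^2 - 3*x) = (x - 3)*(x - 2)*(x)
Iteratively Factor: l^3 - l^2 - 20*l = (l)*(l^2 - l - 20) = l*(l + 4)*(l - 5)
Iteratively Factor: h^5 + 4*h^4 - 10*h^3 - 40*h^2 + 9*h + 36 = (h + 4)*(h^4 - 10*h^2 + 9) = (h + 3)*(h + 4)*(h^3 - 3*h^2 - h + 3) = (h - 1)*(h + 3)*(h + 4)*(h^2 - 2*h - 3) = (h - 3)*(h - 1)*(h + 3)*(h + 4)*(h + 1)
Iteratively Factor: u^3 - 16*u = (u + 4)*(u^2 - 4*u) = (u - 4)*(u + 4)*(u)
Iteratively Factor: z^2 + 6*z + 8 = (z + 2)*(z + 4)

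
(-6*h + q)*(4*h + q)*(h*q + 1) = -24*h^3*q - 2*h^2*q^2 - 24*h^2 + h*q^3 - 2*h*q + q^2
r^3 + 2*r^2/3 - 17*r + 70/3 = (r - 7/3)*(r - 2)*(r + 5)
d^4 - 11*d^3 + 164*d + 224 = (d - 8)*(d - 7)*(d + 2)^2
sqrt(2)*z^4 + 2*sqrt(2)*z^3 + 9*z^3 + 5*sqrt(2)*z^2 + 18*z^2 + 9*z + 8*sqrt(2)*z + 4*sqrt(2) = (z + 1)^2*(z + 4*sqrt(2))*(sqrt(2)*z + 1)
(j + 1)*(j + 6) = j^2 + 7*j + 6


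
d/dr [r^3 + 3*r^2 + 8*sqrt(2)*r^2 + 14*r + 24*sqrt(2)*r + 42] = 3*r^2 + 6*r + 16*sqrt(2)*r + 14 + 24*sqrt(2)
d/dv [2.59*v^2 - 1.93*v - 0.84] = 5.18*v - 1.93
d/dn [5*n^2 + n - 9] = 10*n + 1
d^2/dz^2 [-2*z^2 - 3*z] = -4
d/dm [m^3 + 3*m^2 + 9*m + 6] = 3*m^2 + 6*m + 9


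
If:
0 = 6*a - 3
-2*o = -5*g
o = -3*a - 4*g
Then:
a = 1/2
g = -3/13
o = -15/26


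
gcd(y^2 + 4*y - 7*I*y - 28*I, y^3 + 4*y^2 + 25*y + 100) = y + 4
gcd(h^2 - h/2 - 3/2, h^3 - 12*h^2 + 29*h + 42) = h + 1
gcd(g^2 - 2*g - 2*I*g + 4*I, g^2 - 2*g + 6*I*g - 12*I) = g - 2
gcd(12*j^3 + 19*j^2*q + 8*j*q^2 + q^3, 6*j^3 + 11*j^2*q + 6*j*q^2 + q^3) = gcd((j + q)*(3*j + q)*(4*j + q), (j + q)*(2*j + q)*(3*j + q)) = 3*j^2 + 4*j*q + q^2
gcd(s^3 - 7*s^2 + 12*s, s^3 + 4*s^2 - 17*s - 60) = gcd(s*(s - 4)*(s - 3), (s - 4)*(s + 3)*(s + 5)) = s - 4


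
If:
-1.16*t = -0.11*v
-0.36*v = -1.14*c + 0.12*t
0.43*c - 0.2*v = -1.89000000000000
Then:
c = 10.28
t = 2.99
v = 31.54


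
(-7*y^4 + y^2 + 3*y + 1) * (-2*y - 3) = 14*y^5 + 21*y^4 - 2*y^3 - 9*y^2 - 11*y - 3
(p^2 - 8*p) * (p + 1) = p^3 - 7*p^2 - 8*p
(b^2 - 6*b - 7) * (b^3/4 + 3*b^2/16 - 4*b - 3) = b^5/4 - 21*b^4/16 - 55*b^3/8 + 315*b^2/16 + 46*b + 21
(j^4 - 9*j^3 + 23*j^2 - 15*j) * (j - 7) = j^5 - 16*j^4 + 86*j^3 - 176*j^2 + 105*j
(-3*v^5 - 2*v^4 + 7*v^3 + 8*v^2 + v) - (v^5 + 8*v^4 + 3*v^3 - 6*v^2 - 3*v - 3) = -4*v^5 - 10*v^4 + 4*v^3 + 14*v^2 + 4*v + 3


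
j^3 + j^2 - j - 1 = (j - 1)*(j + 1)^2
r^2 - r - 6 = (r - 3)*(r + 2)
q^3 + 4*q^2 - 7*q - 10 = (q - 2)*(q + 1)*(q + 5)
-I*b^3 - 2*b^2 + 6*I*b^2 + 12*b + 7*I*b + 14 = (b - 7)*(b - 2*I)*(-I*b - I)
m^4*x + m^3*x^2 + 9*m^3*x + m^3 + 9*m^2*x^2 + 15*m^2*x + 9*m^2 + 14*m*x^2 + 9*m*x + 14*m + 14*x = (m + 2)*(m + 7)*(m + x)*(m*x + 1)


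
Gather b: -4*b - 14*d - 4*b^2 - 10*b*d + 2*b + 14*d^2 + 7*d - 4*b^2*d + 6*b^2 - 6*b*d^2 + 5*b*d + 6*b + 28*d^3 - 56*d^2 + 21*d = b^2*(2 - 4*d) + b*(-6*d^2 - 5*d + 4) + 28*d^3 - 42*d^2 + 14*d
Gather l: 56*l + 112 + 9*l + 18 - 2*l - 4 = 63*l + 126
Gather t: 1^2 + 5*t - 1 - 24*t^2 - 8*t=-24*t^2 - 3*t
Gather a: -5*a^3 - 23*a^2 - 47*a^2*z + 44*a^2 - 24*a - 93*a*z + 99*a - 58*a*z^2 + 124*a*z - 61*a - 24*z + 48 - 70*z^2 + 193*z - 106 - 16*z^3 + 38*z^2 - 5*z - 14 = -5*a^3 + a^2*(21 - 47*z) + a*(-58*z^2 + 31*z + 14) - 16*z^3 - 32*z^2 + 164*z - 72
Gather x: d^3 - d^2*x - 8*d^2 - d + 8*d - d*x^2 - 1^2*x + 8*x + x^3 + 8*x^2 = d^3 - 8*d^2 + 7*d + x^3 + x^2*(8 - d) + x*(7 - d^2)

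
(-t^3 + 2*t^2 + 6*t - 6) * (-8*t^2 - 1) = 8*t^5 - 16*t^4 - 47*t^3 + 46*t^2 - 6*t + 6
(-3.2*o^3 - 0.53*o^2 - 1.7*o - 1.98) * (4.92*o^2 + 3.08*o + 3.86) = -15.744*o^5 - 12.4636*o^4 - 22.3484*o^3 - 17.0234*o^2 - 12.6604*o - 7.6428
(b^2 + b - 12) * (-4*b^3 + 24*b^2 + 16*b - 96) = -4*b^5 + 20*b^4 + 88*b^3 - 368*b^2 - 288*b + 1152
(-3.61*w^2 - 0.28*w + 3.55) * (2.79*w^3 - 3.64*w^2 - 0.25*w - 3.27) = -10.0719*w^5 + 12.3592*w^4 + 11.8262*w^3 - 1.0473*w^2 + 0.0281000000000001*w - 11.6085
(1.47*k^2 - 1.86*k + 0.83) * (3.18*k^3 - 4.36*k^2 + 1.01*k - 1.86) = 4.6746*k^5 - 12.324*k^4 + 12.2337*k^3 - 8.2316*k^2 + 4.2979*k - 1.5438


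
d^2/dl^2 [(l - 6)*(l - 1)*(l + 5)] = 6*l - 4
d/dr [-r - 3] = -1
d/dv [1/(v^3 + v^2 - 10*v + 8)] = (-3*v^2 - 2*v + 10)/(v^3 + v^2 - 10*v + 8)^2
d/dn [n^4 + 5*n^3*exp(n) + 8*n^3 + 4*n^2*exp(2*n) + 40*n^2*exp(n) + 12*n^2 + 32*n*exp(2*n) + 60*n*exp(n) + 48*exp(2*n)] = 5*n^3*exp(n) + 4*n^3 + 8*n^2*exp(2*n) + 55*n^2*exp(n) + 24*n^2 + 72*n*exp(2*n) + 140*n*exp(n) + 24*n + 128*exp(2*n) + 60*exp(n)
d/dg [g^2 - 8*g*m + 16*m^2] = 2*g - 8*m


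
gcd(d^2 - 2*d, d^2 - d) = d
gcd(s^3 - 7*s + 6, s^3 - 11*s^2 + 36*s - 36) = s - 2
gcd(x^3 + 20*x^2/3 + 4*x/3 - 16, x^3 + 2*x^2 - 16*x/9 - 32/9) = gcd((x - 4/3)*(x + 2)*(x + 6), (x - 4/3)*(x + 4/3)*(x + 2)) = x^2 + 2*x/3 - 8/3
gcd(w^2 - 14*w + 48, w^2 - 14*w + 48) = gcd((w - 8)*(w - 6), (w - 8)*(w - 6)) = w^2 - 14*w + 48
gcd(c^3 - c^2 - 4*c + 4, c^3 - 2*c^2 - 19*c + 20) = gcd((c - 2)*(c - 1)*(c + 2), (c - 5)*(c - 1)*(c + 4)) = c - 1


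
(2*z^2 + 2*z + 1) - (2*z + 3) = 2*z^2 - 2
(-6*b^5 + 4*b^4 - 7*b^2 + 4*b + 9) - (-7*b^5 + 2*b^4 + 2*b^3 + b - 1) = b^5 + 2*b^4 - 2*b^3 - 7*b^2 + 3*b + 10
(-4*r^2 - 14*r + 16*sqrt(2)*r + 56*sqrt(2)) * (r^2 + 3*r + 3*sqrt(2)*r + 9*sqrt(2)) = -4*r^4 - 26*r^3 + 4*sqrt(2)*r^3 + 26*sqrt(2)*r^2 + 54*r^2 + 42*sqrt(2)*r + 624*r + 1008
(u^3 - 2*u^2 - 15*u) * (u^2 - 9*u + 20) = u^5 - 11*u^4 + 23*u^3 + 95*u^2 - 300*u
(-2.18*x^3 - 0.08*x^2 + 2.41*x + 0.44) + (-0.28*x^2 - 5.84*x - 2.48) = -2.18*x^3 - 0.36*x^2 - 3.43*x - 2.04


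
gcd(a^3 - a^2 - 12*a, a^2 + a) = a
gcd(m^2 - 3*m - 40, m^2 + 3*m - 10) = m + 5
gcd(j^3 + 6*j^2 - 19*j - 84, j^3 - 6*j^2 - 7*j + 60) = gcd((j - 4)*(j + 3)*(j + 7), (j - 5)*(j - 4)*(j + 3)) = j^2 - j - 12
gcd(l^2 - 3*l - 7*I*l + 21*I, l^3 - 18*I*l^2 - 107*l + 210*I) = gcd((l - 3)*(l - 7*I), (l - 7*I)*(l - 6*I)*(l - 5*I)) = l - 7*I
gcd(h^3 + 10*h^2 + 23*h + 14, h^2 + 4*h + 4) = h + 2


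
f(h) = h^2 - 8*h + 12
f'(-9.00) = -26.00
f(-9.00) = 165.00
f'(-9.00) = -26.00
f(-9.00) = 165.00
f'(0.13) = -7.74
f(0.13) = 10.98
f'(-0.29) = -8.58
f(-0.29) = 14.40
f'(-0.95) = -9.90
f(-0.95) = 20.50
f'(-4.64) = -17.28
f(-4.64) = 70.65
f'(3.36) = -1.28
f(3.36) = -3.59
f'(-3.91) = -15.82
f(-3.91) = 58.57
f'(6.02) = 4.04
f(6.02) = 0.08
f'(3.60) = -0.80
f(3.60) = -3.84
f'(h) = 2*h - 8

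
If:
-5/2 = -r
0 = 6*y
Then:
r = 5/2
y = 0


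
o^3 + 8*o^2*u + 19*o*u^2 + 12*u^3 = (o + u)*(o + 3*u)*(o + 4*u)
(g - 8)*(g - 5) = g^2 - 13*g + 40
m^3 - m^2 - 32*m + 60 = (m - 5)*(m - 2)*(m + 6)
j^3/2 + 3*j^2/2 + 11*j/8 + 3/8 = (j/2 + 1/2)*(j + 1/2)*(j + 3/2)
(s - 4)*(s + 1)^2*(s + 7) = s^4 + 5*s^3 - 21*s^2 - 53*s - 28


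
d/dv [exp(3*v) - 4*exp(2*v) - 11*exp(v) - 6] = (3*exp(2*v) - 8*exp(v) - 11)*exp(v)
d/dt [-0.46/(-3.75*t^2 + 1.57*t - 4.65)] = (0.7222 - 3.45*t)/(3.75*t^2 - 1.57*t + 4.65)^2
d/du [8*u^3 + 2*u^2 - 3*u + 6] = 24*u^2 + 4*u - 3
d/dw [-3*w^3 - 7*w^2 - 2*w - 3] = -9*w^2 - 14*w - 2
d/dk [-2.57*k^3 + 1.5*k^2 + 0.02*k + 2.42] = -7.71*k^2 + 3.0*k + 0.02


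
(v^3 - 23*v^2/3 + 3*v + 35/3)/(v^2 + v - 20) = (v^3 - 23*v^2/3 + 3*v + 35/3)/(v^2 + v - 20)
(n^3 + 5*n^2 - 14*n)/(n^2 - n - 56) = n*(n - 2)/(n - 8)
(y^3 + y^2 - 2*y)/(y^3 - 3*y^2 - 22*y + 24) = y*(y + 2)/(y^2 - 2*y - 24)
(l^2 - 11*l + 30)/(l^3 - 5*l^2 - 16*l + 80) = (l - 6)/(l^2 - 16)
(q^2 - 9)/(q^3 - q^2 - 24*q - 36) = (q - 3)/(q^2 - 4*q - 12)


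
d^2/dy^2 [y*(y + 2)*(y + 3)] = 6*y + 10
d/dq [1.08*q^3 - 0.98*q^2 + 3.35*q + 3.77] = 3.24*q^2 - 1.96*q + 3.35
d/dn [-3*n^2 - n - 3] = -6*n - 1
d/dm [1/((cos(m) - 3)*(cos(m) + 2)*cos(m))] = (3*sin(m) - 6*sin(m)/cos(m)^2 - 2*tan(m))/((cos(m) - 3)^2*(cos(m) + 2)^2)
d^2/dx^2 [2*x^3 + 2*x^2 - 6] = 12*x + 4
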